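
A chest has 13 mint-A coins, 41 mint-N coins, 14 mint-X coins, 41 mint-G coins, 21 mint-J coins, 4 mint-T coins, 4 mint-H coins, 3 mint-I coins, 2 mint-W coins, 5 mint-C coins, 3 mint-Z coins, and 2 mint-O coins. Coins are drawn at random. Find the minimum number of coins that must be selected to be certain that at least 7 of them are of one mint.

54

An adversary could hand out at most 6 coins per mint (7 mints run out sooner): 6 + 6 + 6 + 6 + 6 + 4 + 4 + 3 + 2 + 5 + 3 + 2 = 53 coins and still no mint has 7.
By pigeonhole, one more coin lands in a mint already at 6, so 54 draws are enough and 53 are not.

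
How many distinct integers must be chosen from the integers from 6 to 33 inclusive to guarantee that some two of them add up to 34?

A set avoiding the sum 34 can contain at most one of each pair {x, 34−x}, plus the 6 elements whose complement lies outside the range or equal to its own complement.
The integers 17, …, 33 (17 of them) are such a set: any two sum to at least 17+18 = 35 > 34.
Any 18th integer completes one of the 11 pairs, so 18 choices force a sum of 34.

18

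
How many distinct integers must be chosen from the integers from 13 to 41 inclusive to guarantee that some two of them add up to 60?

19

Group the elements by complementary pair {x, 60−x}: {19,41}, {20,40}, {21,39}, …, giving 11 two-element pairs, the single value 30 (it cannot pair with itself since the integers are distinct), and 6 integers whose partner 60−x falls outside [13,41].
Treating each of those 18 groups as a pigeonhole, one can pick one integer per group — 18 integers — with no two summing to 60.
The 19th integer lands in an occupied pair, forcing a sum of 60.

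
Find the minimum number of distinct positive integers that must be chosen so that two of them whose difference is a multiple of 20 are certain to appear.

21

Integers whose pairwise differences are multiples of 20 are exactly those sharing a remainder mod 20. By the pigeonhole principle, the 20 residue classes mod 20 are the pigeonholes.
With 20 integers one could put 1 in each residue class and have no class reach 2.
The 21st integer pushes some class to 2, so 20·1 + 1 = 21.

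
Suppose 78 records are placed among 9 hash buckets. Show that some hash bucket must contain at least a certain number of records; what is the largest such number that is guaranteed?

9

Pigeonhole: the 9 hash buckets are the holes and the 78 records are the pigeons.
If every hash bucket held at most 8 records, the total would be at most 9 × 8 = 72, which is less than 78.
So some hash bucket holds at least ⌈78/9⌉ = 9 records.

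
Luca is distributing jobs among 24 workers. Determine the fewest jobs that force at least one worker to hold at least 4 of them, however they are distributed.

73

With 72 jobs one could put exactly 3 in each of the 24 workers, and no worker would reach 4.
One more job must land in a worker that already has 3, giving it 4.
So 24 × 3 + 1 = 73 jobs are required.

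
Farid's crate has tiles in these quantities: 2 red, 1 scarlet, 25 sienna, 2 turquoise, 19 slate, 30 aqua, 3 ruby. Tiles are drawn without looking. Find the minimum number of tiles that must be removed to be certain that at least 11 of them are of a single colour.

39

The 7 colours are the holes; the tiles drawn are the pigeons.
To avoid 11 of any one colour, the worst case takes at most 10 of each colour, or every tile of a colour that has fewer than 10.
That gives 2 + 1 + 10 + 2 + 10 + 10 + 3 = 38 tiles with no colour reaching 11.
The next tile forces some colour to 11, so 38 + 1 = 39.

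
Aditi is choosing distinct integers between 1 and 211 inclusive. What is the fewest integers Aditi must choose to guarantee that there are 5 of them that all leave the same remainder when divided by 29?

By the pigeonhole principle, the 29 residue classes mod 29 are the pigeonholes.
With 116 integers one could put 4 in each residue class and have no class reach 5.
The 117th integer pushes some class to 5, so 29·4 + 1 = 117.

117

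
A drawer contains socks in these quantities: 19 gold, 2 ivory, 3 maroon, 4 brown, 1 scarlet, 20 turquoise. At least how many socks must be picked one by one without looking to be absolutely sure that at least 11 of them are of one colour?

An adversary could hand out at most 10 socks per colour (4 colours run out sooner): 10 + 2 + 3 + 4 + 1 + 10 = 30 socks and still no colour has 11.
One more sock lands in a colour already at 10, so 31 draws are enough and 30 are not.

31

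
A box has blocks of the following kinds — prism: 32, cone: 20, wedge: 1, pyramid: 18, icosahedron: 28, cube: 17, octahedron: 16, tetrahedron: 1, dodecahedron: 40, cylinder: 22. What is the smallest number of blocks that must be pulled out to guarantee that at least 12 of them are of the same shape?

91

By pigeonhole, the 10 shapes are the holes; the blocks drawn are the pigeons.
To avoid 12 of any one shape, the worst case takes at most 11 of each shape, or every block of a shape that has fewer than 11.
That gives 11 + 11 + 1 + 11 + 11 + 11 + 11 + 1 + 11 + 11 = 90 blocks with no shape reaching 12.
The next block forces some shape to 12, so 90 + 1 = 91.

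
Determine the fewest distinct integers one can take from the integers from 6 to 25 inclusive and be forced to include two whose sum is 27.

Two chosen integers sum to 27 exactly when both halves of some pair {x, 27−x} with 6 ≤ x ≤ 27−x ≤ 21 are chosen — 8 such pairs.
The remaining 4 elements (those with no distinct partner in range) can never complete a 27-sum, so the worst case takes all of them and one from each pair: 4 + 8 = 12.
Pigeonhole: the 13th integer has to be the second member of some pair, so 12 + 1 = 13.

13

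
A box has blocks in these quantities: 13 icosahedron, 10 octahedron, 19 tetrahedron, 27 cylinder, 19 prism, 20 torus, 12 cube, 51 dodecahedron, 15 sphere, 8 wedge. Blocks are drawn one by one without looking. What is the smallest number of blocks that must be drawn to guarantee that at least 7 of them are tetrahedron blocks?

182

In the worst case for collecting tetrahedron blocks, every non-tetrahedron block comes out first.
There are 13 + 10 + 27 + 19 + 20 + 12 + 51 + 15 + 8 = 175 non-tetrahedron blocks altogether.
After those, each further block must be tetrahedron, so 175 + 7 = 182 draws guarantee 7 tetrahedron blocks.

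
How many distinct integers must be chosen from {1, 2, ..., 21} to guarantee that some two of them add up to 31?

Group the elements by complementary pair {x, 31−x}: {10,21}, {11,20}, {12,19}, …, giving 6 two-element pairs and 9 integers whose partner 31−x falls outside [1,21].
By the pigeonhole principle, treating each of those 15 groups as a pigeonhole, one can pick one integer per group — 15 integers — with no two summing to 31.
The 16th integer lands in an occupied pair, forcing a sum of 31.

16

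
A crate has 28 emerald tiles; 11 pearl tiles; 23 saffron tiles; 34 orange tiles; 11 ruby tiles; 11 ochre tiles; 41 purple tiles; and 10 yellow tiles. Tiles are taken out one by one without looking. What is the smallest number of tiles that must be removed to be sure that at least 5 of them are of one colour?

33

Put each drawn tile into a box by colour. The largest draw with every box below 5 takes min(count, 4) from each colour.
Σ min(cᵢ, 4) = 4 + 4 + 4 + 4 + 4 + 4 + 4 + 4 = 32.
Draw number 32 + 1 = 33 must push one box to 5.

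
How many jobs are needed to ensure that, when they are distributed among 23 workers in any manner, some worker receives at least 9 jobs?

With 184 jobs one could put exactly 8 in each of the 23 workers, and no worker would reach 9.
One more job must land in a worker that already has 8, giving it 9.
So 23 × 8 + 1 = 185 jobs are required.

185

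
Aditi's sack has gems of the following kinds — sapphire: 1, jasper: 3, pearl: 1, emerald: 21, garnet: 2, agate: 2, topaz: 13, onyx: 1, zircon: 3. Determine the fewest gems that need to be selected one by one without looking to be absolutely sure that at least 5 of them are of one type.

22

An adversary could hand out at most 4 gems per type (7 types run out sooner): 1 + 3 + 1 + 4 + 2 + 2 + 4 + 1 + 3 = 21 gems and still no type has 5.
By pigeonhole, one more gem lands in a type already at 4, so 22 draws are enough and 21 are not.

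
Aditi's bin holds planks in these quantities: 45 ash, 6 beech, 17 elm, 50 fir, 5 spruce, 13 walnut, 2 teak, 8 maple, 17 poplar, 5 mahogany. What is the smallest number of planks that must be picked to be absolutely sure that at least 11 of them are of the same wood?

An adversary could hand out at most 10 planks per wood (5 woods run out sooner): 10 + 6 + 10 + 10 + 5 + 10 + 2 + 8 + 10 + 5 = 76 planks and still no wood has 11.
One more plank lands in a wood already at 10, so 77 draws are enough and 76 are not.

77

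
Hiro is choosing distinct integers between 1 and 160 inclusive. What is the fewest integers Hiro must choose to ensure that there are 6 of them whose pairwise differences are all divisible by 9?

Integers whose pairwise differences are multiples of 9 are exactly those sharing a remainder mod 9. The 9 residue classes mod 9 are the pigeonholes.
With 45 integers one could put 5 in each residue class and have no class reach 6.
The 46th integer pushes some class to 6, so 9·5 + 1 = 46.

46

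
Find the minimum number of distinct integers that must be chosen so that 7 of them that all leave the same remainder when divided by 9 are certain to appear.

55

Pigeonhole: the 9 residue classes mod 9 are the pigeonholes.
With 54 integers one could put 6 in each residue class and have no class reach 7.
The 55th integer pushes some class to 7, so 9·6 + 1 = 55.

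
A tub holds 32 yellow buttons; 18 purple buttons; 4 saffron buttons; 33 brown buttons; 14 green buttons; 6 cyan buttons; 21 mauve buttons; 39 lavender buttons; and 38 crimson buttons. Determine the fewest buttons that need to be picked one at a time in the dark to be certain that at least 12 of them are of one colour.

88

An adversary could hand out at most 11 buttons per colour (saffron, cyan run out sooner): 11 + 11 + 4 + 11 + 11 + 6 + 11 + 11 + 11 = 87 buttons and still no colour has 12.
One more button lands in a colour already at 11, so 88 draws are enough and 87 are not.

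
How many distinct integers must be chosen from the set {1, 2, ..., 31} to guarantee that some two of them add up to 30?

Two chosen integers sum to 30 exactly when both halves of some pair {x, 30−x} with 1 ≤ x ≤ 30−x ≤ 29 are chosen — 14 such pairs.
The remaining 3 elements (those with no distinct partner in range) can never complete a 30-sum, so the worst case takes all of them and one from each pair: 3 + 14 = 17.
Pigeonhole: the 18th integer has to be the second member of some pair, so 17 + 1 = 18.

18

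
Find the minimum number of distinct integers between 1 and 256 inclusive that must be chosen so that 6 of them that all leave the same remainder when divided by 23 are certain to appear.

116

The 23 residue classes mod 23 are the pigeonholes.
With 115 integers one could put 5 in each residue class and have no class reach 6.
The 116th integer pushes some class to 6, so 23·5 + 1 = 116.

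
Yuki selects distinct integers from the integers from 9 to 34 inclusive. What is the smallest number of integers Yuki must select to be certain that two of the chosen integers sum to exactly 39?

16

A set avoiding the sum 39 can contain at most one of each pair {x, 39−x}, plus the 4 elements whose complement lies outside the range.
The integers 20, …, 34 (15 of them) are such a set: any two sum to at least 20+21 = 41 > 39.
Any 16th integer completes one of the 11 pairs, so 16 choices force a sum of 39.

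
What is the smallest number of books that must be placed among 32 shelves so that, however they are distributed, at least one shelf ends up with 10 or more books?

289

With 288 books one could put exactly 9 in each of the 32 shelves, and no shelf would reach 10.
By the pigeonhole principle, one more book must land in a shelf that already has 9, giving it 10.
So 32 × 9 + 1 = 289 books are required.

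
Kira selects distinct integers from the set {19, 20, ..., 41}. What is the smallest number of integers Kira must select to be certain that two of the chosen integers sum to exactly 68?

17

Two chosen integers sum to 68 exactly when both halves of some pair {x, 68−x} with 27 ≤ x ≤ 68−x ≤ 41 are chosen — 7 such pairs.
The remaining 9 elements (those with no distinct partner in range) can never complete a 68-sum, so the worst case takes all of them and one from each pair: 9 + 7 = 16.
The 17th integer has to be the second member of some pair, so 16 + 1 = 17.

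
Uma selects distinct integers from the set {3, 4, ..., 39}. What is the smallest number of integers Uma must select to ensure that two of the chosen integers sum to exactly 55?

A set avoiding the sum 55 can contain at most one of each pair {x, 55−x}, plus the 13 elements whose complement lies outside the range.
The integers 3, …, 27 (25 of them) are such a set: any two sum to at least 3+4 = 7 and at most 26+27 = 53 < 55.
Any 26th integer completes one of the 12 pairs, so 26 choices force a sum of 55.

26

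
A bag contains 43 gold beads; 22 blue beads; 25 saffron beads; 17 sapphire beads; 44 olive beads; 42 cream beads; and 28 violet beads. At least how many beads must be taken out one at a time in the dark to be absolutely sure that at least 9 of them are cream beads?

188

In the worst case for collecting cream beads, every non-cream bead comes out first.
There are 43 + 22 + 25 + 17 + 44 + 28 = 179 non-cream beads altogether.
After those, each further bead must be cream, so 179 + 9 = 188 draws guarantee 9 cream beads.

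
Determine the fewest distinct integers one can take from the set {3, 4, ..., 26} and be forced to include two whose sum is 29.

Two chosen integers sum to 29 exactly when both halves of some pair {x, 29−x} with 3 ≤ x ≤ 29−x ≤ 26 are chosen — 12 such pairs.
Every element belongs to one of those pairs, so the worst case picks one from each: 12 integers.
The 13th integer has to be the second member of some pair, so 12 + 1 = 13.

13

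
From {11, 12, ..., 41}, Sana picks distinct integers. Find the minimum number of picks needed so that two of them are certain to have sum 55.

18

Two chosen integers sum to 55 exactly when both halves of some pair {x, 55−x} with 14 ≤ x ≤ 55−x ≤ 41 are chosen — 14 such pairs.
The remaining 3 elements (those with no distinct partner in range) can never complete a 55-sum, so the worst case takes all of them and one from each pair: 3 + 14 = 17.
The 18th integer has to be the second member of some pair, so 17 + 1 = 18.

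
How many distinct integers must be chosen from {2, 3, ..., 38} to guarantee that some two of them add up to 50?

A set avoiding the sum 50 can contain at most one of each pair {x, 50−x}, plus the 11 elements whose complement lies outside the range or equal to its own complement.
The integers 2, …, 25 (24 of them) are such a set: any two sum to at least 2+3 = 5 and at most 24+25 = 49 < 50.
By pigeonhole, any 25th integer completes one of the 13 pairs, so 25 choices force a sum of 50.

25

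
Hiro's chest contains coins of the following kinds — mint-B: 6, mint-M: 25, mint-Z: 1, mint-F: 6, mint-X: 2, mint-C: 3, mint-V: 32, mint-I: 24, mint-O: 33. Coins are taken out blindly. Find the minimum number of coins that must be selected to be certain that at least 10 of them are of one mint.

The 9 mints are the holes; the coins drawn are the pigeons.
To avoid 10 of any one mint, the worst case takes at most 9 of each mint, or every coin of a mint that has fewer than 9.
That gives 6 + 9 + 1 + 6 + 2 + 3 + 9 + 9 + 9 = 54 coins with no mint reaching 10.
The next coin forces some mint to 10, so 54 + 1 = 55.

55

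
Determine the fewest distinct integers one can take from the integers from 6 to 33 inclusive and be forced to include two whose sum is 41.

A set avoiding the sum 41 can contain at most one of each pair {x, 41−x}, plus the 2 elements whose complement lies outside the range.
The integers 6, …, 20 (15 of them) are such a set: any two sum to at least 6+7 = 13 and at most 19+20 = 39 < 41.
Any 16th integer completes one of the 13 pairs, so 16 choices force a sum of 41.

16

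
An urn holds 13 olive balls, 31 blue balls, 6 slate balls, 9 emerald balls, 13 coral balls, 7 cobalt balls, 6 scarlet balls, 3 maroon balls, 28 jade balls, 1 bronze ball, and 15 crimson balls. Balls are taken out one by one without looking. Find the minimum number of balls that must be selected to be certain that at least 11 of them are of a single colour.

83

An adversary could hand out at most 10 balls per colour (6 colours run out sooner): 10 + 10 + 6 + 9 + 10 + 7 + 6 + 3 + 10 + 1 + 10 = 82 balls and still no colour has 11.
One more ball lands in a colour already at 10, so 83 draws are enough and 82 are not.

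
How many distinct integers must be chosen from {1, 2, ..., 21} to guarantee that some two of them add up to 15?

Group the elements by complementary pair {x, 15−x}: {1,14}, {2,13}, {3,12}, …, giving 7 two-element pairs and 7 integers whose partner 15−x falls outside [1,21].
By pigeonhole, treating each of those 14 groups as a pigeonhole, one can pick one integer per group — 14 integers — with no two summing to 15.
The 15th integer lands in an occupied pair, forcing a sum of 15.

15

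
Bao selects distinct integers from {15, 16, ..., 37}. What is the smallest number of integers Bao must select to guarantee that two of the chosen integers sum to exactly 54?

Two chosen integers sum to 54 exactly when both halves of some pair {x, 54−x} with 17 ≤ x ≤ 54−x ≤ 37 are chosen — 10 such pairs.
The remaining 3 elements (those with no distinct partner in range) can never complete a 54-sum, so the worst case takes all of them and one from each pair: 3 + 10 = 13.
By pigeonhole, the 14th integer has to be the second member of some pair, so 13 + 1 = 14.

14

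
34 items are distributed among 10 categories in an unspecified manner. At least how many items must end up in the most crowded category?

The 10 categories are the holes and the 34 items are the pigeons.
If every category held at most 3 items, the total would be at most 10 × 3 = 30, which is less than 34.
So some category holds at least ⌈34/10⌉ = 4 items.

4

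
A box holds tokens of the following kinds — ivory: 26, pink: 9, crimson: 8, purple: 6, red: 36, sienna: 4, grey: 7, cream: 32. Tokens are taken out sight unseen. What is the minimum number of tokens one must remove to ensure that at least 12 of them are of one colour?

68

An adversary could hand out at most 11 tokens per colour (5 colours run out sooner): 11 + 9 + 8 + 6 + 11 + 4 + 7 + 11 = 67 tokens and still no colour has 12.
By pigeonhole, one more token lands in a colour already at 11, so 68 draws are enough and 67 are not.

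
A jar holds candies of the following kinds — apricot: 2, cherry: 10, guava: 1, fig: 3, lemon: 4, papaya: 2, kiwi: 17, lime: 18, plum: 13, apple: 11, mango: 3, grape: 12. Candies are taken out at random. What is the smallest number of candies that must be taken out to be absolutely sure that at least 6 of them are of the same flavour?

Pigeonhole: put each drawn candy into a box by flavour. The largest draw with every box below 6 takes min(count, 5) from each flavour; flavours with fewer than 5 contribute all they have.
Σ min(cᵢ, 5) = 2 + 5 + 1 + 3 + 4 + 2 + 5 + 5 + 5 + 5 + 3 + 5 = 45.
Draw number 45 + 1 = 46 must push one box to 6.

46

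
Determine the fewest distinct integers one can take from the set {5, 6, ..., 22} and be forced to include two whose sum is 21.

13

Group the elements by complementary pair {x, 21−x}: {5,16}, {6,15}, {7,14}, …, giving 6 two-element pairs and 6 integers whose partner 21−x falls outside [5,22].
Treating each of those 12 groups as a pigeonhole, one can pick one integer per group — 12 integers — with no two summing to 21.
The 13th integer lands in an occupied pair, forcing a sum of 21.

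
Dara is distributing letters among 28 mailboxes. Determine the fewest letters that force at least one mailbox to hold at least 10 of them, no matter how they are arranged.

With 252 letters one could put exactly 9 in each of the 28 mailboxes, and no mailbox would reach 10.
Pigeonhole: one more letter must land in a mailbox that already has 9, giving it 10.
So 28 × 9 + 1 = 253 letters are required.

253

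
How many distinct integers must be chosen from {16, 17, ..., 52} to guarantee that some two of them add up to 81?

26

A set avoiding the sum 81 can contain at most one of each pair {x, 81−x}, plus the 13 elements whose complement lies outside the range.
The integers 16, …, 40 (25 of them) are such a set: any two sum to at least 16+17 = 33 and at most 39+40 = 79 < 81.
Any 26th integer completes one of the 12 pairs, so 26 choices force a sum of 81.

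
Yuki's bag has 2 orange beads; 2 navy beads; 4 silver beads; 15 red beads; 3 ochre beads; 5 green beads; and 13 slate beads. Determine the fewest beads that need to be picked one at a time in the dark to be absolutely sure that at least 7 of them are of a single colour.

29

An adversary could hand out at most 6 beads per colour (5 colours run out sooner): 2 + 2 + 4 + 6 + 3 + 5 + 6 = 28 beads and still no colour has 7.
By pigeonhole, one more bead lands in a colour already at 6, so 29 draws are enough and 28 are not.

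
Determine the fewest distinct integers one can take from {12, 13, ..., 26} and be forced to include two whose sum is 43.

Two chosen integers sum to 43 exactly when both halves of some pair {x, 43−x} with 17 ≤ x ≤ 43−x ≤ 26 are chosen — 5 such pairs.
The remaining 5 elements (those with no distinct partner in range) can never complete a 43-sum, so the worst case takes all of them and one from each pair: 5 + 5 = 10.
The 11th integer has to be the second member of some pair, so 10 + 1 = 11.

11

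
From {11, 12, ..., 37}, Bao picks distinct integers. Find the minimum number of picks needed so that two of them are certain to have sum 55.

18

Two chosen integers sum to 55 exactly when both halves of some pair {x, 55−x} with 18 ≤ x ≤ 55−x ≤ 37 are chosen — 10 such pairs.
The remaining 7 elements (those with no distinct partner in range) can never complete a 55-sum, so the worst case takes all of them and one from each pair: 7 + 10 = 17.
The 18th integer has to be the second member of some pair, so 17 + 1 = 18.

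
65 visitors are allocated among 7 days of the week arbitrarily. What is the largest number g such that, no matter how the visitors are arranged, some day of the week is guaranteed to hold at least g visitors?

Pigeonhole: the 7 days of the week are the holes and the 65 visitors are the pigeons.
If every day of the week held at most 9 visitors, the total would be at most 7 × 9 = 63, which is less than 65.
So some day of the week holds at least ⌈65/7⌉ = 10 visitors.

10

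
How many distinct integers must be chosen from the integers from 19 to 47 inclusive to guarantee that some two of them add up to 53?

Two chosen integers sum to 53 exactly when both halves of some pair {x, 53−x} with 19 ≤ x ≤ 53−x ≤ 34 are chosen — 8 such pairs.
The remaining 13 elements (those with no distinct partner in range) can never complete a 53-sum, so the worst case takes all of them and one from each pair: 13 + 8 = 21.
By pigeonhole, the 22nd integer has to be the second member of some pair, so 21 + 1 = 22.

22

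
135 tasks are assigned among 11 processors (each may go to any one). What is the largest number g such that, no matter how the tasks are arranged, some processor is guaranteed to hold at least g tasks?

13

Pigeonhole: the 11 processors are the holes and the 135 tasks are the pigeons.
If every processor held at most 12 tasks, the total would be at most 11 × 12 = 132, which is less than 135.
So some processor holds at least ⌈135/11⌉ = 13 tasks.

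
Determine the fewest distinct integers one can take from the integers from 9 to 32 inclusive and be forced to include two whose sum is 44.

Group the elements by complementary pair {x, 44−x}: {12,32}, {13,31}, {14,30}, …, giving 10 two-element pairs, the single value 22 (it cannot pair with itself since the integers are distinct), and 3 integers whose partner 44−x falls outside [9,32].
By pigeonhole, treating each of those 14 groups as a pigeonhole, one can pick one integer per group — 14 integers — with no two summing to 44.
The 15th integer lands in an occupied pair, forcing a sum of 44.

15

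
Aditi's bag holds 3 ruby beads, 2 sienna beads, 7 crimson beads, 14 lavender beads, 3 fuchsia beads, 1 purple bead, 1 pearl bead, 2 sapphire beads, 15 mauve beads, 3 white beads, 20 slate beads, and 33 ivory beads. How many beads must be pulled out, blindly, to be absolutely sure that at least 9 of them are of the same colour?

By the pigeonhole principle, put each drawn bead into a box by colour. The largest draw with every box below 9 takes min(count, 8) from each colour; colours with fewer than 8 contribute all they have.
Σ min(cᵢ, 8) = 3 + 2 + 7 + 8 + 3 + 1 + 1 + 2 + 8 + 3 + 8 + 8 = 54.
Draw number 54 + 1 = 55 must push one box to 9.

55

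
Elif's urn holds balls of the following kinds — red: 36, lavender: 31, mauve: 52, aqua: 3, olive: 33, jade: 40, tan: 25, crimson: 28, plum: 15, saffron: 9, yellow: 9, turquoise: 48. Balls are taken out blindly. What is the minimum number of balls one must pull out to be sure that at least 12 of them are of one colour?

121

Put each drawn ball into a box by colour. The largest draw with every box below 12 takes min(count, 11) from each colour; colours with fewer than 11 contribute all they have.
Σ min(cᵢ, 11) = 11 + 11 + 11 + 3 + 11 + 11 + 11 + 11 + 11 + 9 + 9 + 11 = 120.
Draw number 120 + 1 = 121 must push one box to 12.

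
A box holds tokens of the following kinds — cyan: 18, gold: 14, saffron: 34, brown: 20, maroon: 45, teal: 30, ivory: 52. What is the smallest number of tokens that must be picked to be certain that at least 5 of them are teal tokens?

In the worst case for collecting teal tokens, every non-teal token comes out first.
There are 18 + 14 + 34 + 20 + 45 + 52 = 183 non-teal tokens altogether.
After those, each further token must be teal, so 183 + 5 = 188 draws guarantee 5 teal tokens.

188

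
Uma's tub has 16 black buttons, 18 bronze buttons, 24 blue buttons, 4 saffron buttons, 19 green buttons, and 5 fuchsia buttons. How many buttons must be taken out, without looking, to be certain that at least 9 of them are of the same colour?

Put each drawn button into a box by colour. The largest draw with every box below 9 takes min(count, 8) from each colour; colours with fewer than 8 contribute all they have.
Σ min(cᵢ, 8) = 8 + 8 + 8 + 4 + 8 + 5 = 41.
Draw number 41 + 1 = 42 must push one box to 9.

42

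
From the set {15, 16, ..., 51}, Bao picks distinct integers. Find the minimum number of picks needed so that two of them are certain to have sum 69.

21

A set avoiding the sum 69 can contain at most one of each pair {x, 69−x}, plus the 3 elements whose complement lies outside the range.
The integers 15, …, 34 (20 of them) are such a set: any two sum to at least 15+16 = 31 and at most 33+34 = 67 < 69.
Any 21st integer completes one of the 17 pairs, so 21 choices force a sum of 69.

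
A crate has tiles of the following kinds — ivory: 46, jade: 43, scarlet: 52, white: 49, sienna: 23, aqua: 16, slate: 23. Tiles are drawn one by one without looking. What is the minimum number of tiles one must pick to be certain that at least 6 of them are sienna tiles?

In the worst case for collecting sienna tiles, every non-sienna tile comes out first.
There are 46 + 43 + 52 + 49 + 16 + 23 = 229 non-sienna tiles altogether.
After those, each further tile must be sienna, so 229 + 6 = 235 draws guarantee 6 sienna tiles.

235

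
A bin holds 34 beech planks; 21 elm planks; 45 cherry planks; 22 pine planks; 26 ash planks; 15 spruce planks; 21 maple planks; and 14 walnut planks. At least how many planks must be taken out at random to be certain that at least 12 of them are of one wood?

89

Pigeonhole: put each drawn plank into a box by wood. The largest draw with every box below 12 takes min(count, 11) from each wood.
Σ min(cᵢ, 11) = 11 + 11 + 11 + 11 + 11 + 11 + 11 + 11 = 88.
Draw number 88 + 1 = 89 must push one box to 12.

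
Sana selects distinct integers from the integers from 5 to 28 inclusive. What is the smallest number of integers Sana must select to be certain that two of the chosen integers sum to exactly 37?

Two chosen integers sum to 37 exactly when both halves of some pair {x, 37−x} with 9 ≤ x ≤ 37−x ≤ 28 are chosen — 10 such pairs.
The remaining 4 elements (those with no distinct partner in range) can never complete a 37-sum, so the worst case takes all of them and one from each pair: 4 + 10 = 14.
Pigeonhole: the 15th integer has to be the second member of some pair, so 14 + 1 = 15.

15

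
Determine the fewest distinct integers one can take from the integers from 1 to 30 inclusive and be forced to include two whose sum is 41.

21

A set avoiding the sum 41 can contain at most one of each pair {x, 41−x}, plus the 10 elements whose complement lies outside the range.
The integers 1, …, 20 (20 of them) are such a set: any two sum to at least 1+2 = 3 and at most 19+20 = 39 < 41.
Any 21st integer completes one of the 10 pairs, so 21 choices force a sum of 41.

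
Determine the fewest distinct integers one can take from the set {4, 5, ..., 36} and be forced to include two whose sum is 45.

A set avoiding the sum 45 can contain at most one of each pair {x, 45−x}, plus the 5 elements whose complement lies outside the range.
The integers 4, …, 22 (19 of them) are such a set: any two sum to at least 4+5 = 9 and at most 21+22 = 43 < 45.
Pigeonhole: any 20th integer completes one of the 14 pairs, so 20 choices force a sum of 45.

20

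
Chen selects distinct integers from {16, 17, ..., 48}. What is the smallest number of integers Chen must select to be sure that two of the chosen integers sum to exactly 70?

A set avoiding the sum 70 can contain at most one of each pair {x, 70−x}, plus the 7 elements whose complement lies outside the range or equal to its own complement.
The integers 16, …, 35 (20 of them) are such a set: any two sum to at least 16+17 = 33 and at most 34+35 = 69 < 70.
Any 21st integer completes one of the 13 pairs, so 21 choices force a sum of 70.

21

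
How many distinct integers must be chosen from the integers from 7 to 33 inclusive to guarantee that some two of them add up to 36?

Two chosen integers sum to 36 exactly when both halves of some pair {x, 36−x} with 7 ≤ x ≤ 36−x ≤ 29 are chosen — 11 such pairs.
The remaining 5 elements (those with no distinct partner in range) can never complete a 36-sum, so the worst case takes all of them and one from each pair: 5 + 11 = 16.
The 17th integer has to be the second member of some pair, so 16 + 1 = 17.

17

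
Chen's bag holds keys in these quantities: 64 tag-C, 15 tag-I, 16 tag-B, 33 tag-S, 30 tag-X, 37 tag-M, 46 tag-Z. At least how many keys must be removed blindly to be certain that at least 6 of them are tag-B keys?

231

In the worst case for collecting tag-B keys, every non-tag-B key comes out first.
There are 64 + 15 + 33 + 30 + 37 + 46 = 225 non-tag-B keys altogether.
After those, each further key must be tag-B, so 225 + 6 = 231 draws guarantee 6 tag-B keys.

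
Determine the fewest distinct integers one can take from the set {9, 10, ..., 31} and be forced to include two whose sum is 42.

Two chosen integers sum to 42 exactly when both halves of some pair {x, 42−x} with 11 ≤ x ≤ 42−x ≤ 31 are chosen — 10 such pairs.
The remaining 3 elements (those with no distinct partner in range) can never complete a 42-sum, so the worst case takes all of them and one from each pair: 3 + 10 = 13.
Pigeonhole: the 14th integer has to be the second member of some pair, so 13 + 1 = 14.

14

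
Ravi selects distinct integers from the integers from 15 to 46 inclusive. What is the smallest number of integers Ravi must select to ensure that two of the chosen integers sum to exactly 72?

Two chosen integers sum to 72 exactly when both halves of some pair {x, 72−x} with 26 ≤ x ≤ 72−x ≤ 46 are chosen — 10 such pairs.
The remaining 12 elements (those with no distinct partner in range) can never complete a 72-sum, so the worst case takes all of them and one from each pair: 12 + 10 = 22.
By the pigeonhole principle, the 23rd integer has to be the second member of some pair, so 22 + 1 = 23.

23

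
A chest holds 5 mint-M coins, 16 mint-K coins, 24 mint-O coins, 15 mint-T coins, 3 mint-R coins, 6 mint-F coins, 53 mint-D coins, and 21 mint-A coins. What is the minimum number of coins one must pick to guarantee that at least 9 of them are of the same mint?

55

The 8 mints are the holes; the coins drawn are the pigeons.
To avoid 9 of any one mint, the worst case takes at most 8 of each mint, or every coin of a mint that has fewer than 8.
That gives 5 + 8 + 8 + 8 + 3 + 6 + 8 + 8 = 54 coins with no mint reaching 9.
The next coin forces some mint to 9, so 54 + 1 = 55.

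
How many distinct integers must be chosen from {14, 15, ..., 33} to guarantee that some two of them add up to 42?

14

Group the elements by complementary pair {x, 42−x}: {14,28}, {15,27}, {16,26}, …, giving 7 two-element pairs; the single value 21 (it cannot pair with itself since the integers are distinct); and 5 integers whose partner 42−x falls outside [14,33].
Pigeonhole: treating each of those 13 groups as a pigeonhole, one can pick one integer per group — 13 integers — with no two summing to 42.
The 14th integer lands in an occupied pair, forcing a sum of 42.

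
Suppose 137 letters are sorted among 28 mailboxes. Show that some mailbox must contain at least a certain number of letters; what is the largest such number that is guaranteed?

Pigeonhole: the 28 mailboxes are the holes and the 137 letters are the pigeons.
If every mailbox held at most 4 letters, the total would be at most 28 × 4 = 112, which is less than 137.
So some mailbox holds at least ⌈137/28⌉ = 5 letters.

5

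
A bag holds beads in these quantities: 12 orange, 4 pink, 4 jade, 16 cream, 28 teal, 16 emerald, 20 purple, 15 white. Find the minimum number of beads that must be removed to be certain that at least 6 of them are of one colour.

By pigeonhole, put each drawn bead into a box by colour. The largest draw with every box below 6 takes min(count, 5) from each colour; colours with fewer than 5 contribute all they have.
Σ min(cᵢ, 5) = 5 + 4 + 4 + 5 + 5 + 5 + 5 + 5 = 38.
Draw number 38 + 1 = 39 must push one box to 6.

39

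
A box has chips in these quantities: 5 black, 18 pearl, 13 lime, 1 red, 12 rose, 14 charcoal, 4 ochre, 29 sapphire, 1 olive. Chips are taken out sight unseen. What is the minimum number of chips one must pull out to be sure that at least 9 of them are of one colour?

By pigeonhole, put each drawn chip into a box by colour. The largest draw with every box below 9 takes min(count, 8) from each colour; colours with fewer than 8 contribute all they have.
Σ min(cᵢ, 8) = 5 + 8 + 8 + 1 + 8 + 8 + 4 + 8 + 1 = 51.
Draw number 51 + 1 = 52 must push one box to 9.

52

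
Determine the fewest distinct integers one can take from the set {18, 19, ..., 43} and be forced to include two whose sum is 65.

Two chosen integers sum to 65 exactly when both halves of some pair {x, 65−x} with 22 ≤ x ≤ 65−x ≤ 43 are chosen — 11 such pairs.
The remaining 4 elements (those with no distinct partner in range) can never complete a 65-sum, so the worst case takes all of them and one from each pair: 4 + 11 = 15.
By pigeonhole, the 16th integer has to be the second member of some pair, so 15 + 1 = 16.

16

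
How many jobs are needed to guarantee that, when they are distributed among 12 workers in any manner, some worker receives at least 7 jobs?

73

With 72 jobs one could put exactly 6 in each of the 12 workers, and no worker would reach 7.
By pigeonhole, one more job must land in a worker that already has 6, giving it 7.
So 12 × 6 + 1 = 73 jobs are required.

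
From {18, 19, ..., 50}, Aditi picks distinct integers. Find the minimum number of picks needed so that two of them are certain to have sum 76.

22

Two chosen integers sum to 76 exactly when both halves of some pair {x, 76−x} with 26 ≤ x ≤ 76−x ≤ 50 are chosen — 12 such pairs.
The remaining 9 elements (those with no distinct partner in range) can never complete a 76-sum, so the worst case takes all of them and one from each pair: 9 + 12 = 21.
The 22nd integer has to be the second member of some pair, so 21 + 1 = 22.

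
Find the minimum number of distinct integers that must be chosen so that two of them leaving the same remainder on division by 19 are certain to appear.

The 19 residue classes mod 19 are the pigeonholes.
With 19 integers one could put 1 in each residue class and have no class reach 2.
The 20th integer pushes some class to 2, so 19·1 + 1 = 20.

20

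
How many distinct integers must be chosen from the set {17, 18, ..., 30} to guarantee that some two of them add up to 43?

A set avoiding the sum 43 can contain at most one of each pair {x, 43−x}, plus the 4 elements whose complement lies outside the range.
The integers 22, …, 30 (9 of them) are such a set: any two sum to at least 22+23 = 45 > 43.
By the pigeonhole principle, any 10th integer completes one of the 5 pairs, so 10 choices force a sum of 43.

10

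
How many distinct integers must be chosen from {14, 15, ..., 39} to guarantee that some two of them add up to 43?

Two chosen integers sum to 43 exactly when both halves of some pair {x, 43−x} with 14 ≤ x ≤ 43−x ≤ 29 are chosen — 8 such pairs.
The remaining 10 elements (those with no distinct partner in range) can never complete a 43-sum, so the worst case takes all of them and one from each pair: 10 + 8 = 18.
By the pigeonhole principle, the 19th integer has to be the second member of some pair, so 18 + 1 = 19.

19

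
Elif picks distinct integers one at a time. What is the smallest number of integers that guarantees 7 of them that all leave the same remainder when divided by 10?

The 10 residue classes mod 10 are the pigeonholes.
With 60 integers one could put 6 in each residue class and have no class reach 7.
The 61st integer pushes some class to 7, so 10·6 + 1 = 61.

61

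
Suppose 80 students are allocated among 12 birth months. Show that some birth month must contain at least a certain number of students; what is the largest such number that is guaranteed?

7

The 12 birth months are the holes and the 80 students are the pigeons.
If every birth month held at most 6 students, the total would be at most 12 × 6 = 72, which is less than 80.
So some birth month holds at least ⌈80/12⌉ = 7 students.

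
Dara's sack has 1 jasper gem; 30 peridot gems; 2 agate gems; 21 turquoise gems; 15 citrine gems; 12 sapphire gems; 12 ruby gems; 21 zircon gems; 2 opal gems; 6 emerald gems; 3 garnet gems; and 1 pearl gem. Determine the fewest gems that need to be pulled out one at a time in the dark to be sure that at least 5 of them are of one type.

38

By the pigeonhole principle, put each drawn gem into a box by type. The largest draw with every box below 5 takes min(count, 4) from each type; types with fewer than 4 contribute all they have.
Σ min(cᵢ, 4) = 1 + 4 + 2 + 4 + 4 + 4 + 4 + 4 + 2 + 4 + 3 + 1 = 37.
Draw number 37 + 1 = 38 must push one box to 5.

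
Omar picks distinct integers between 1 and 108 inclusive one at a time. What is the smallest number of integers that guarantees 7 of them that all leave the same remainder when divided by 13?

79

By the pigeonhole principle, the 13 residue classes mod 13 are the pigeonholes.
With 78 integers one could put 6 in each residue class and have no class reach 7.
The 79th integer pushes some class to 7, so 13·6 + 1 = 79.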